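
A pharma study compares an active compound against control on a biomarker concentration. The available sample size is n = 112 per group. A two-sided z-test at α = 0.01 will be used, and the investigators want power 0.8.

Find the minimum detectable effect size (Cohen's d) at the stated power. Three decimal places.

Need Φ(δ − 2.576) = 0.8, so δ = 2.576 + 0.842 = 3.417.
(The second rejection-region term Φ(−δ − z_{α/2}) is negligible and dropped.)
δ = d·√(n/2) ⇒ d = δ/√(n/2) = 3.417/√(112/2) = 0.4567.

d ≈ 0.457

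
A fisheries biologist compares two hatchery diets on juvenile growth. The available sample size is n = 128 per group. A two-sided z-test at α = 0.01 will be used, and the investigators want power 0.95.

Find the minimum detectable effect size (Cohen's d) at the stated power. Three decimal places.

d ≈ 0.528

Need Φ(δ − 2.576) = 0.95, so δ = 2.576 + 1.645 = 4.221.
(The second rejection-region term Φ(−δ − z_{α/2}) is negligible and dropped.)
δ = d·√(n/2) ⇒ d = δ/√(n/2) = 4.221/√(128/2) = 0.5276.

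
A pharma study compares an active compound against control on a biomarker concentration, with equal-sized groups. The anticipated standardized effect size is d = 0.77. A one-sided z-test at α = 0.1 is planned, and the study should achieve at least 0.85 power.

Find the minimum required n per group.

Set Φ(δ − 1.282) = 0.85; then δ − 1.282 = Φ⁻¹(0.85) = 1.036, giving δ = 2.318.
δ = d·√(n/2) ⇒ n = 2(δ/d)² = 2 × (2.318 / 0.77)² = 18.12.
Round up to the next whole unit.

n = 19 per group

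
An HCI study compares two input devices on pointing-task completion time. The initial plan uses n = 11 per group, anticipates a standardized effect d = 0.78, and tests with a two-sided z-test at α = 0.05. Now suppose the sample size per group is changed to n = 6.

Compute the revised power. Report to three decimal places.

Power ≈ 0.272

With n = 6 per group: δ = d·√(n/2) = 0.78 × √(6/2) = 1.3510. Critical value z_{0.025} = 1.960.
Revised power = Φ(δ − 1.960) + Φ(−δ − 1.960) = Φ(-0.609) + Φ(-3.311) = 0.2713 + 0.0005 = 0.2717.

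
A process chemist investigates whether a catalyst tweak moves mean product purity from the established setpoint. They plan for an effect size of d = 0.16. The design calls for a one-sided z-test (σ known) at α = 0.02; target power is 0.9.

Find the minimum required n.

Set Φ(δ − 2.054) = 0.9; then δ − 2.054 = Φ⁻¹(0.9) = 1.282, giving δ = 3.335.
δ = d·√n ⇒ n = (δ/d)² = (3.335 / 0.16)² = 434.54.
Rounding up, n = 435.

n = 435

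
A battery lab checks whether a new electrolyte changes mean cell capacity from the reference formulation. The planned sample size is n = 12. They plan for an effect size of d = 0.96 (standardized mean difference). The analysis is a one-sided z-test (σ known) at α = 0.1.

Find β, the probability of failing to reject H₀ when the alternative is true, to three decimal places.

Noncentrality parameter: δ = d·√n = 0.96 × √12 = 3.3255
One-sided α = 0.1 → critical value z_{0.1} = 1.282.
Power = Φ(δ − 1.282) = Φ(2.044) = 0.9795.
Type II error: β = 1 − power = 1 − 0.9795 = 0.0205.

β ≈ 0.020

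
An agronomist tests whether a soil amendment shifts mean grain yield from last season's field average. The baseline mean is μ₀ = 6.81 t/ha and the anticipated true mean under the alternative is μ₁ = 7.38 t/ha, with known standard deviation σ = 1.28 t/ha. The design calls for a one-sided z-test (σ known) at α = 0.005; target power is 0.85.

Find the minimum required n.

n = 66

Standardized effect: d = |μ₁ − μ₀| / σ = |7.38 − 6.81| / 1.28 = 0.4453
For power 0.85 need Φ(δ − z_{0.005}) = 0.85, so δ = z_{0.005} + z_{0.15} = 2.576 + 1.036 = 3.612.
δ = d·√n ⇒ n = (δ/d)² = (3.612 / 0.4453)² = 65.80.
Round up to the next whole unit.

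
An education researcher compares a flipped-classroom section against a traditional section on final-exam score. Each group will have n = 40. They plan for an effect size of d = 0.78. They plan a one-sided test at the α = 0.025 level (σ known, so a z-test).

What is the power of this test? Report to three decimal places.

Power ≈ 0.937

Noncentrality parameter: δ = d·√(n/2) = 0.78 × √(40/2) = 3.4883
Critical value for a one-sided test at α = 0.025: z_α = 1.960.
Power = Φ(δ − 1.960) = Φ(1.528) = 0.9368.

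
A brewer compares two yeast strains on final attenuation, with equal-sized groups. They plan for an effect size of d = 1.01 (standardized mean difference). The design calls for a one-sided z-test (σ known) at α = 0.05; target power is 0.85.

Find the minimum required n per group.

n = 15 per group

For power 0.85 need Φ(δ − z_{0.05}) = 0.85, so δ = z_{0.05} + z_{0.15} = 1.645 + 1.036 = 2.681.
δ = d·√(n/2) ⇒ n = 2(δ/d)² = 2 × (2.681 / 1.01)² = 14.10.
Rounding up, n = 15 per group.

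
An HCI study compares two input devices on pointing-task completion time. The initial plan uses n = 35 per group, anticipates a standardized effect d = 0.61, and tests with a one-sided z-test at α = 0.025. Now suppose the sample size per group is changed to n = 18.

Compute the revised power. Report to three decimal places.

With n = 18 per group: δ = d·√(n/2) = 0.61 × √(18/2) = 1.8300. Critical value z_{0.025} = 1.960.
Revised power = Φ(δ − 1.960) = Φ(-0.130) = 0.4483.

Power ≈ 0.448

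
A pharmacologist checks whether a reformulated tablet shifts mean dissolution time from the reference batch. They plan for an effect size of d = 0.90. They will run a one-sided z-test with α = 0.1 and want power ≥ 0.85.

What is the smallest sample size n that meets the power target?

For power 0.85 need Φ(δ − z_{0.1}) = 0.85, so δ = z_{0.1} + z_{0.15} = 1.282 + 1.036 = 2.318.
δ = d·√n ⇒ n = (δ/d)² = (2.318 / 0.90)² = 6.63.
Rounding up, n = 7.

n = 7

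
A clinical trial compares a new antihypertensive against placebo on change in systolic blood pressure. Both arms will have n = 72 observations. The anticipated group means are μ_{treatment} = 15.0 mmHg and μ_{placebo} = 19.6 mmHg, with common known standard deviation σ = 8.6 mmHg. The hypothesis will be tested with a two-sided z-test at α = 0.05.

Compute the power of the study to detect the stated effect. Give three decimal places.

Power ≈ 0.894

Standardized effect: d = |μ_{treatment} − μ_{placebo}| / σ = |15.0 − 19.6| / 8.6 = 0.5349
Noncentrality parameter: δ = d·√(n/2) = 0.5349 × √(72/2) = 3.2093
Critical value for a two-sided test at α = 0.05: z_{α/2} = 1.960.
Power = Φ(δ − 1.960) + Φ(−δ − 1.960) = Φ(1.249) + Φ(-5.169) = 0.8942 + 0.0000 = 0.8942.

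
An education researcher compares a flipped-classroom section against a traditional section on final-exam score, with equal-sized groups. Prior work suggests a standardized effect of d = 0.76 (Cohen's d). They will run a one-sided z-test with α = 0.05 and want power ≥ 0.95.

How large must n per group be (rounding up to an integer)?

n = 38 per group

For power 0.95 need Φ(δ − z_{0.05}) = 0.95, so δ = z_{0.05} + z_{0.05} = 1.645 + 1.645 = 3.290.
δ = d·√(n/2) ⇒ n = 2(δ/d)² = 2 × (3.290 / 0.76)² = 37.47.
Round up to the next whole unit.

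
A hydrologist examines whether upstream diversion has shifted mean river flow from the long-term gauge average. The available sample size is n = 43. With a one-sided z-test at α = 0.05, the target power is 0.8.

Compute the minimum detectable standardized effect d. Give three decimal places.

Required noncentrality: δ = z_{0.05} + z_{0.20} = 1.645 + 0.842 = 2.486.
δ = d·√n ⇒ d = δ/√n = 2.486/√43 = 0.3792.

d ≈ 0.379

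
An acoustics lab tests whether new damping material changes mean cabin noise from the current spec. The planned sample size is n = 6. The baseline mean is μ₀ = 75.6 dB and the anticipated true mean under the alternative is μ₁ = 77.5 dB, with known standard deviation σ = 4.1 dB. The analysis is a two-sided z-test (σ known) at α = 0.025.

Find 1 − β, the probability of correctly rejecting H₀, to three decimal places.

Standardized effect: d = |μ₁ − μ₀| / σ = |77.5 − 75.6| / 4.1 = 0.4634
Noncentrality parameter: δ = d·√n = 0.4634 × √6 = 1.1351
Two-sided α = 0.025 → critical value z_{0.0125} = 2.241.
Power = Φ(δ − 2.241) + Φ(−δ − 2.241) = Φ(-1.106) + Φ(-3.377) = 0.1343 + 0.0004 = 0.1347.

Power ≈ 0.135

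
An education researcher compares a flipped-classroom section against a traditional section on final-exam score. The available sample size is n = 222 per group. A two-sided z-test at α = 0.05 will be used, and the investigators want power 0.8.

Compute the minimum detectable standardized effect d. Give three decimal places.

Need Φ(δ − 1.960) = 0.8, so δ = 1.960 + 0.842 = 2.802.
(The second rejection-region term Φ(−δ − z_{α/2}) is negligible and dropped.)
δ = d·√(n/2) ⇒ d = δ/√(n/2) = 2.802/√(222/2) = 0.2659.

d ≈ 0.266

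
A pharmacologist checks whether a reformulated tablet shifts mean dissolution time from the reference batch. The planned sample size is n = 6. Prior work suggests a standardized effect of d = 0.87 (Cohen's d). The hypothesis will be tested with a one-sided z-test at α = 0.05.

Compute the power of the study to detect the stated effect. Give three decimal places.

Power ≈ 0.687

Noncentrality parameter: δ = d·√n = 0.87 × √6 = 2.1311
Critical value for a one-sided test at α = 0.05: z_α = 1.645.
Power = Φ(δ − 1.645) = Φ(0.486) = 0.6866.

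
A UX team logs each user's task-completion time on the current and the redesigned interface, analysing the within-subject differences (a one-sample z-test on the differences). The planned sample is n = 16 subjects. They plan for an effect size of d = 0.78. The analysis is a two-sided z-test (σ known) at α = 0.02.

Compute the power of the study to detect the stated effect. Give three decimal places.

Power ≈ 0.786

Noncentrality parameter: λ = d·√n = 0.78 × √16 = 3.1200
Two-sided α = 0.02 → critical value z_{0.01} = 2.326.
Power = Φ(λ − 2.326) + Φ(−λ − 2.326) = Φ(0.794) + Φ(-5.446) = 0.7863 + 0.0000 = 0.7863.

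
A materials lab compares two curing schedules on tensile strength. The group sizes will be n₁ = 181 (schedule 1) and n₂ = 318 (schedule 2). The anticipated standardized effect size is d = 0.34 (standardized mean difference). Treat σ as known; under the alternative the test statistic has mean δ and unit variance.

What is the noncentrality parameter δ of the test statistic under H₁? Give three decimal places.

δ ≈ 3.652

δ = d / √(1/n₁ + 1/n₂) = 0.34 / √(1/181 + 1/318) = 3.6516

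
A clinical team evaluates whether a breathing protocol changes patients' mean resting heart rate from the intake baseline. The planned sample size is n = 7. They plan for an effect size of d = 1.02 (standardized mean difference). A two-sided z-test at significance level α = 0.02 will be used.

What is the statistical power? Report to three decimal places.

Power ≈ 0.645

Noncentrality parameter: δ = d·√n = 1.02 × √7 = 2.6987
Two-sided α = 0.02 → critical value z_{0.01} = 2.326.
Power = Φ(δ − 2.326) + Φ(−δ − 2.326) = Φ(0.372) + Φ(-5.025) = 0.6452 + 0.0000 = 0.6452.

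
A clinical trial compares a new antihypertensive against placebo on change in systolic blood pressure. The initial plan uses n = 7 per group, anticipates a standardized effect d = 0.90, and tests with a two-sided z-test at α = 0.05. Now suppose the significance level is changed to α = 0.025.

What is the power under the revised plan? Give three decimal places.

δ = d·√(n/2) = 0.90 × √(7/2) = 1.6837 (unchanged). New critical value: z_{0.0125} = 2.241.
Revised power = Φ(δ − 2.241) + Φ(−δ − 2.241) = Φ(-0.558) + Φ(-3.925) = 0.2885 + 0.0000 = 0.2886.

Power ≈ 0.289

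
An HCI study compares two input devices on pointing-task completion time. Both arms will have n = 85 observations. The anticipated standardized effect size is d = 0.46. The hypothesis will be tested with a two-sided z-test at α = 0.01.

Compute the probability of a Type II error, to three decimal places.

β ≈ 0.336

Noncentrality parameter: δ = d·√(n/2) = 0.46 × √(85/2) = 2.9988
Critical value for a two-sided test at α = 0.01: z_{α/2} = 2.576.
Power = Φ(δ − 2.576) + Φ(−δ − 2.576) = Φ(0.423) + Φ(-5.575) = 0.6639 + 0.0000 = 0.6639.
Type II error: β = 1 − power = 1 − 0.6639 = 0.3361.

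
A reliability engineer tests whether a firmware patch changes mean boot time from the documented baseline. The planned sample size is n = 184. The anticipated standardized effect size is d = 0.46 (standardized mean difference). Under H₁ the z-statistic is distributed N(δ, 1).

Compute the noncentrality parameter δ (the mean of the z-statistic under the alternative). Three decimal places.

δ ≈ 6.240

The noncentrality parameter scales effect size by the design's sample-size factor: δ = d·√n = 0.46 × √184 = 6.2397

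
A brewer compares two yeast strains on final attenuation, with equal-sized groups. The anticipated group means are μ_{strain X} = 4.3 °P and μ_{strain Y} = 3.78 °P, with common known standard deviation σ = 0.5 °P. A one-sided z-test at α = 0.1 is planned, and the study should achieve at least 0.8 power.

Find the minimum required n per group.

n = 9 per group

Standardized effect: d = |μ_{strain X} − μ_{strain Y}| / σ = |4.3 − 3.78| / 0.5 = 1.0400
Set Φ(δ − 1.282) = 0.8; then δ − 1.282 = Φ⁻¹(0.8) = 0.842, giving δ = 2.123.
δ = d·√(n/2) ⇒ n = 2(δ/d)² = 2 × (2.123 / 1.0400)² = 8.34.
Rounding up, n = 9 per group.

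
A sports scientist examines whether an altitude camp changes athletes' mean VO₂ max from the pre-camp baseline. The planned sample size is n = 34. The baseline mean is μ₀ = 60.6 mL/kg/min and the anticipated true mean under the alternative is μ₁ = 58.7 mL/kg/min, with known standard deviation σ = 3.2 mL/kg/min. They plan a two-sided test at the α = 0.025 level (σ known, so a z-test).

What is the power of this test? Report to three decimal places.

Standardized effect: d = |μ₁ − μ₀| / σ = |58.7 − 60.6| / 3.2 = 0.5937
Noncentrality parameter: δ = d·√n = 0.5937 × √34 = 3.4621
Two-sided α = 0.025 → critical value z_{0.0125} = 2.241.
Power = Φ(δ − 2.241) + Φ(−δ − 2.241) = Φ(1.221) + Φ(-5.704) = 0.8889 + 0.0000 = 0.8889.

Power ≈ 0.889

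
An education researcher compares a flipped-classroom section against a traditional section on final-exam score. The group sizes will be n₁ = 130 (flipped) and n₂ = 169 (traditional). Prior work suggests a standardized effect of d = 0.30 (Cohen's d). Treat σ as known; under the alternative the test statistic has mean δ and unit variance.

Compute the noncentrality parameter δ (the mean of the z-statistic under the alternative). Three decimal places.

δ = d / √(1/n₁ + 1/n₂) = 0.30 / √(1/130 + 1/169) = 2.5716

δ ≈ 2.572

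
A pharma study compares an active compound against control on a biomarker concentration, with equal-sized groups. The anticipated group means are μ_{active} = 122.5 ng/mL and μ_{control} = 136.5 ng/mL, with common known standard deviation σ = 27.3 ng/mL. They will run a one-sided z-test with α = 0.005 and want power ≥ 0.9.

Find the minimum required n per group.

n = 114 per group

Standardized effect: d = |μ_{active} − μ_{control}| / σ = |122.5 − 136.5| / 27.3 = 0.5128
Set Φ(δ − 2.576) = 0.9; then δ − 2.576 = Φ⁻¹(0.9) = 1.282, giving δ = 3.857.
δ = d·√(n/2) ⇒ n = 2(δ/d)² = 2 × (3.857 / 0.5128)² = 113.16.
Rounding up, n = 114 per group.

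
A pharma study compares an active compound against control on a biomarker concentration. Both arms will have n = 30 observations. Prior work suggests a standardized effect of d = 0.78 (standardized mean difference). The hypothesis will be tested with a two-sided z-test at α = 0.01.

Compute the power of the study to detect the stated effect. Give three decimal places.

Noncentrality parameter: δ = d·√(n/2) = 0.78 × √(30/2) = 3.0209
Critical value for a two-sided test at α = 0.01: z_{α/2} = 2.576.
Power = Φ(δ − 2.576) + Φ(−δ − 2.576) = Φ(0.445) + Φ(-5.597) = 0.6719 + 0.0000 = 0.6719.

Power ≈ 0.672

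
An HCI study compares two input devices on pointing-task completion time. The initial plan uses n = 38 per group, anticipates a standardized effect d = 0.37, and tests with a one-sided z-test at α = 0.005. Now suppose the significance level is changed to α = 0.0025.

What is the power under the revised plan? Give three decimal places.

Power ≈ 0.116

δ = d·√(n/2) = 0.37 × √(38/2) = 1.6128 (unchanged). New critical value: z_{0.0025} = 2.807.
Revised power = P(Z > 2.807 − δ) = Φ(-1.194) = 0.1162.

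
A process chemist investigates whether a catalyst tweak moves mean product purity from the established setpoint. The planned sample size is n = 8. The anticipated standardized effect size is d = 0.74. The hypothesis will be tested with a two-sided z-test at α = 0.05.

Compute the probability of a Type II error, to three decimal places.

Noncentrality parameter: δ = d·√n = 0.74 × √8 = 2.0930
Critical value for a two-sided test at α = 0.05: z_{α/2} = 1.960.
Power = Φ(δ − 1.960) + Φ(−δ − 1.960) = Φ(0.133) + Φ(-4.053) = 0.5529 + 0.0000 = 0.5530.
Type II error: β = 1 − power = 1 − 0.5530 = 0.4470.

β ≈ 0.447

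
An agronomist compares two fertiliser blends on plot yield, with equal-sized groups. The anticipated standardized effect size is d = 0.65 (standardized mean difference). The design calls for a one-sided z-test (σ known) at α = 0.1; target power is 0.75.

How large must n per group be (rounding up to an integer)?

n = 19 per group

Set Φ(δ − 1.282) = 0.75; then δ − 1.282 = Φ⁻¹(0.75) = 0.674, giving δ = 1.956.
δ = d·√(n/2) ⇒ n = 2(δ/d)² = 2 × (1.956 / 0.65)² = 18.11.
Round up to the next whole unit.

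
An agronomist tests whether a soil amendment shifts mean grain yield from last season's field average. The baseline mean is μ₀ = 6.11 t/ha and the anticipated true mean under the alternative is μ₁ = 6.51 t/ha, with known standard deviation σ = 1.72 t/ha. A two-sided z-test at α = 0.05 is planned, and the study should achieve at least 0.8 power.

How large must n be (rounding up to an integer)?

n = 146

Standardized effect: d = |μ₁ − μ₀| / σ = |6.51 − 6.11| / 1.72 = 0.2326
For power 0.8 need Φ(δ − z_{0.025}) = 0.8, so δ = z_{0.025} + z_{0.20} = 1.960 + 0.842 = 2.802.
(For δ > 0 the lower-tail rejection region contributes negligibly to power, so the one-term inversion is standard.)
δ = d·√n ⇒ n = (δ/d)² = (2.802 / 0.2326)² = 145.13.
Rounding up, n = 146.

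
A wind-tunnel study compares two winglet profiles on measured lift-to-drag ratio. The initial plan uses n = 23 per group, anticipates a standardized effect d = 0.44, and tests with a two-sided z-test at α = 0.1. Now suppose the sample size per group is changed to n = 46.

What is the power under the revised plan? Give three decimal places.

Power ≈ 0.679

With n = 46 per group: δ = d·√(n/2) = 0.44 × √(46/2) = 2.1102. Critical value z_{0.05} = 1.645.
Revised power = Φ(δ − 1.645) + Φ(−δ − 1.645) = Φ(0.465) + Φ(-3.755) = 0.6791 + 0.0001 = 0.6792.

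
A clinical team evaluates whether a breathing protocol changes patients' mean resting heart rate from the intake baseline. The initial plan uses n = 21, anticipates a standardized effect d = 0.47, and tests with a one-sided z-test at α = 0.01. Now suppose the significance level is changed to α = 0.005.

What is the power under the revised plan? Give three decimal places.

Power ≈ 0.337

δ = d·√n = 0.47 × √21 = 2.1538 (unchanged). New critical value: z_{0.005} = 2.576.
Revised power = Φ(δ − 2.576) = Φ(-0.422) = 0.3365.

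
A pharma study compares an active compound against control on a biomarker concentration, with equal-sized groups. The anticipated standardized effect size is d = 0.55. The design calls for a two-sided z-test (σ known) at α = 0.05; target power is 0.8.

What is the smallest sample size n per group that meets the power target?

n = 52 per group

Set Φ(δ − 1.960) = 0.8; then δ − 1.960 = Φ⁻¹(0.8) = 0.842, giving δ = 2.802.
(For δ > 0 the lower-tail rejection region contributes negligibly to power, so the one-term inversion is standard.)
δ = d·√(n/2) ⇒ n = 2(δ/d)² = 2 × (2.802 / 0.55)² = 51.89.
Round up to the next whole unit.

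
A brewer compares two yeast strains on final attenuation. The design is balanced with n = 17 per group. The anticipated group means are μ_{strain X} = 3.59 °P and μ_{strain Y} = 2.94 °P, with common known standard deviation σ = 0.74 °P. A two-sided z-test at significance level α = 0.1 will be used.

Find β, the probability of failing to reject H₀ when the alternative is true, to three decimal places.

β ≈ 0.180

Standardized effect: d = |μ_{strain X} − μ_{strain Y}| / σ = |3.59 − 2.94| / 0.74 = 0.8784
Noncentrality parameter: δ = d·√(n/2) = 0.8784 × √(17/2) = 2.5609
Critical value for a two-sided test at α = 0.1: z_{α/2} = 1.645.
Power = Φ(δ − 1.645) + Φ(−δ − 1.645) = Φ(0.916) + Φ(-4.206) = 0.8202 + 0.0000 = 0.8202.
Type II error: β = 1 − power = 1 − 0.8202 = 0.1798.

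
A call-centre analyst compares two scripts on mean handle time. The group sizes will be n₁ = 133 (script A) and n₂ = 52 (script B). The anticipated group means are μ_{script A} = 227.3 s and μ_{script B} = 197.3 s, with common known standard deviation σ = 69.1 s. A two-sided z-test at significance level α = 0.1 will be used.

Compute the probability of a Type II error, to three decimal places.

β ≈ 0.156

Standardized effect: d = |μ_{script A} − μ_{script B}| / σ = |227.3 − 197.3| / 69.1 = 0.4342
Noncentrality parameter: δ = d / √(1/n₁ + 1/n₂) = 0.4342 / √(1/133 + 1/52) = 2.6545
Two-sided α = 0.1 → critical value z_{0.05} = 1.645.
Power = Φ(δ − 1.645) + Φ(−δ − 1.645) = Φ(1.010) + Φ(-4.299) = 0.8437 + 0.0000 = 0.8437.
Type II error: β = 1 − power = 1 − 0.8437 = 0.1563.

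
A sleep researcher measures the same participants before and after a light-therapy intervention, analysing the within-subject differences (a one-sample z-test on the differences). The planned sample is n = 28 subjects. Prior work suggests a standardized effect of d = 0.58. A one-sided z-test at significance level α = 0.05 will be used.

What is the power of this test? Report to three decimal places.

Noncentrality parameter: δ = d·√n = 0.58 × √28 = 3.0691
One-sided α = 0.05 → critical value z_{0.05} = 1.645.
Power = Φ(δ − 1.645) = Φ(1.424) = 0.9228.

Power ≈ 0.923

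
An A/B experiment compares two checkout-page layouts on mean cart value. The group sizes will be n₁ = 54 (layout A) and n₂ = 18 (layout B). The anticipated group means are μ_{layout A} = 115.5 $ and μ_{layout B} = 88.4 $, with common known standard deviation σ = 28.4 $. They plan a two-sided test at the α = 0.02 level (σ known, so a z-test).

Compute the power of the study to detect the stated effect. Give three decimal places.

Standardized effect: d = |μ_{layout A} − μ_{layout B}| / σ = |115.5 − 88.4| / 28.4 = 0.9542
Noncentrality parameter: δ = d / √(1/n₁ + 1/n₂) = 0.9542 / √(1/54 + 1/18) = 3.5060
Critical value for a two-sided test at α = 0.02: z_{α/2} = 2.326.
Power = Φ(δ − 2.326) + Φ(−δ − 2.326) = Φ(1.180) + Φ(-5.832) = 0.8809 + 0.0000 = 0.8809.

Power ≈ 0.881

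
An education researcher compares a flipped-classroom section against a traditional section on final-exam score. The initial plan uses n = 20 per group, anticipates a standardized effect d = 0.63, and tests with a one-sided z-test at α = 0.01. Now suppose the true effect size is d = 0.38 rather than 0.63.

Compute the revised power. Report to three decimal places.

With d = 0.38: δ = d·√(n/2) = 0.38 × √(20/2) = 1.2017. Critical value z_{0.01} = 2.326.
Revised power = Φ(δ − 2.326) = Φ(-1.125) = 0.1304.

Power ≈ 0.130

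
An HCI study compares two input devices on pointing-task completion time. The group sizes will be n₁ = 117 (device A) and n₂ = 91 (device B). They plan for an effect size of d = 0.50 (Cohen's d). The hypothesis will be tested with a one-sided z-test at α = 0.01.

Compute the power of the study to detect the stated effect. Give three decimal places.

Noncentrality parameter: λ = d / √(1/n₁ + 1/n₂) = 0.50 / √(1/117 + 1/91) = 3.5773
Critical value for a one-sided test at α = 0.01: z_α = 2.326.
Power = Φ(λ − 2.326) = Φ(1.251) = 0.8945.

Power ≈ 0.895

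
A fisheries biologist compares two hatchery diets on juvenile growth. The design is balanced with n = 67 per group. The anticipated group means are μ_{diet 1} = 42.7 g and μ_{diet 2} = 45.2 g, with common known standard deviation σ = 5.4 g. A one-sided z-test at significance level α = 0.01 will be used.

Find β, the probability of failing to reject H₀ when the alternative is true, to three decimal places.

β ≈ 0.362

Standardized effect: d = |μ_{diet 1} − μ_{diet 2}| / σ = |42.7 − 45.2| / 5.4 = 0.4630
Noncentrality parameter: δ = d·√(n/2) = 0.4630 × √(67/2) = 2.6796
Critical value for a one-sided test at α = 0.01: z_α = 2.326.
Power = P(Z > 2.326 − δ) = Φ(0.353) = 0.6380.
Type II error: β = 1 − power = 1 − 0.6380 = 0.3620.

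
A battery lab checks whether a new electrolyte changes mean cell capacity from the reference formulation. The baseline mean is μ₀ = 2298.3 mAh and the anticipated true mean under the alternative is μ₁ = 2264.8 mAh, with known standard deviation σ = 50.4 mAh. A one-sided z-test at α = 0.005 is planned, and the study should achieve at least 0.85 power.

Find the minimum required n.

Standardized effect: d = |μ₁ − μ₀| / σ = |2264.8 − 2298.3| / 50.4 = 0.6647
Set Φ(δ − 2.576) = 0.85; then δ − 2.576 = Φ⁻¹(0.85) = 1.036, giving δ = 3.612.
δ = d·√n ⇒ n = (δ/d)² = (3.612 / 0.6647)² = 29.53.
Round up to the next whole unit.

n = 30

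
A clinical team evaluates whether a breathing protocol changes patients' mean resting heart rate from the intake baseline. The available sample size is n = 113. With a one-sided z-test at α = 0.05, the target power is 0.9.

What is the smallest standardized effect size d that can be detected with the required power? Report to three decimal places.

d ≈ 0.275

Need Φ(δ − 1.645) = 0.9, so δ = 1.645 + 1.282 = 2.926.
δ = d·√n ⇒ d = δ/√n = 2.926/√113 = 0.2753.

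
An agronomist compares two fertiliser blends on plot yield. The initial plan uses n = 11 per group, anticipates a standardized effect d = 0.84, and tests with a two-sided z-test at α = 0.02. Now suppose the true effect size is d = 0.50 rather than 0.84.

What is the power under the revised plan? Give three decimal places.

With d = 0.50: δ = d·√(n/2) = 0.50 × √(11/2) = 1.1726. Critical value z_{0.01} = 2.326.
Revised power = Φ(δ − 2.326) + Φ(−δ − 2.326) = Φ(-1.154) + Φ(-3.499) = 0.1243 + 0.0002 = 0.1245.

Power ≈ 0.125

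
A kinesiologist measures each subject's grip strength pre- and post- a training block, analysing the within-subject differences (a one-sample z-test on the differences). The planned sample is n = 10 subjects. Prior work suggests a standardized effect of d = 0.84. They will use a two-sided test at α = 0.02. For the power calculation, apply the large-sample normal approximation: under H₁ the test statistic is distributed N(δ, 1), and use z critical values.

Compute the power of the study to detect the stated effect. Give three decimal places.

Noncentrality parameter: δ = d·√n = 0.84 × √10 = 2.6563
Critical value for a two-sided test at α = 0.02: z_{α/2} = 2.326.
Power = Φ(δ − 2.326) + Φ(−δ − 2.326) = Φ(0.330) + Φ(-4.983) = 0.6293 + 0.0000 = 0.6293.

Power ≈ 0.629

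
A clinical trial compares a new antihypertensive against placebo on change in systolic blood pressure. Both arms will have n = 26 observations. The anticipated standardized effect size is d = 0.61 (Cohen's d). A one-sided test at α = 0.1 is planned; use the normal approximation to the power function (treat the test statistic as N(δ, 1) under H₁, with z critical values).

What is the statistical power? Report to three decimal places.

Noncentrality parameter: δ = d·√(n/2) = 0.61 × √(26/2) = 2.1994
One-sided α = 0.1 → critical value z_{0.1} = 1.282.
Power = P(Z > 1.282 − δ) = Φ(0.918) = 0.8206.

Power ≈ 0.821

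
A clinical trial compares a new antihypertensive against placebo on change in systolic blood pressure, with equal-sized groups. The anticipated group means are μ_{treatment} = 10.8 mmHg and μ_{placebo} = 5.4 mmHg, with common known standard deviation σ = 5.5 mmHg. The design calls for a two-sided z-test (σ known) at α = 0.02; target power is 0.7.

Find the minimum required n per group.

Standardized effect: d = |μ_{treatment} − μ_{placebo}| / σ = |10.8 − 5.4| / 5.5 = 0.9818
Set Φ(δ − 2.326) = 0.7; then δ − 2.326 = Φ⁻¹(0.7) = 0.524, giving δ = 2.851.
(Ignoring the negligible lower-tail rejection probability gives the usual closed-form inversion.)
δ = d·√(n/2) ⇒ n = 2(δ/d)² = 2 × (2.851 / 0.9818)² = 16.86.
Round up to the next whole unit.

n = 17 per group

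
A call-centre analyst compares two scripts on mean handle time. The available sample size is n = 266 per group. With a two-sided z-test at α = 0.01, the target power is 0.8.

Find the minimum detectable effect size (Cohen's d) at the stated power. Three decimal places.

Need Φ(δ − 2.576) = 0.8, so δ = 2.576 + 0.842 = 3.417.
(The second rejection-region term Φ(−δ − z_{α/2}) is negligible and dropped.)
δ = d·√(n/2) ⇒ d = δ/√(n/2) = 3.417/√(266/2) = 0.2963.

d ≈ 0.296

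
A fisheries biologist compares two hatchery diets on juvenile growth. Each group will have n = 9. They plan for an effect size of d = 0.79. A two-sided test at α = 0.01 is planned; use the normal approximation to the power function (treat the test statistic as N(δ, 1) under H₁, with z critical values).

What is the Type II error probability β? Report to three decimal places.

β ≈ 0.816

Noncentrality parameter: δ = d·√(n/2) = 0.79 × √(9/2) = 1.6758
Two-sided α = 0.01 → critical value z_{0.005} = 2.576.
Power = Φ(δ − 2.576) + Φ(−δ − 2.576) = Φ(-0.900) + Φ(-4.252) = 0.1841 + 0.0000 = 0.1841.
Type II error: β = 1 − power = 1 − 0.1841 = 0.8159.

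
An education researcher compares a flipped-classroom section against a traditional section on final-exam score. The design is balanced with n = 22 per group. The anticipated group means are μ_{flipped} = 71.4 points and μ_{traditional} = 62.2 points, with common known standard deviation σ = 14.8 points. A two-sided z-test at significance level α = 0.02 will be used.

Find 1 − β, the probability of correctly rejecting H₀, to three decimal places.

Standardized effect: d = |μ_{flipped} − μ_{traditional}| / σ = |71.4 − 62.2| / 14.8 = 0.6216
Noncentrality parameter: δ = d·√(n/2) = 0.6216 × √(22/2) = 2.0617
Critical value for a two-sided test at α = 0.02: z_{α/2} = 2.326.
Power = Φ(δ − 2.326) + Φ(−δ − 2.326) = Φ(-0.265) + Φ(-4.388) = 0.3956 + 0.0000 = 0.3956.

Power ≈ 0.396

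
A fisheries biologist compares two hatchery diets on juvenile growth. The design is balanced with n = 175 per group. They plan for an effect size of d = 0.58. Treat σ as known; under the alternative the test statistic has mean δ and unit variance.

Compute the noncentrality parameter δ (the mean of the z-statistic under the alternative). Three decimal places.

δ = d·√(n/2) = 0.58 × √(175/2) = 5.4254

δ ≈ 5.425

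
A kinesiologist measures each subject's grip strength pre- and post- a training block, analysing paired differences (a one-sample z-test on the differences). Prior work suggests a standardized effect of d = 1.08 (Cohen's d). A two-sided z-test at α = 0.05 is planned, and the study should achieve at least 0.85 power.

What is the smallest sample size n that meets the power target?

n = 8

For power 0.85 need Φ(δ − z_{0.025}) = 0.85, so δ = z_{0.025} + z_{0.15} = 1.960 + 1.036 = 2.996.
(For δ > 0 the lower-tail rejection region contributes negligibly to power, so the one-term inversion is standard.)
δ = d·√n ⇒ n = (δ/d)² = (2.996 / 1.08)² = 7.70.
Rounding up, n = 8.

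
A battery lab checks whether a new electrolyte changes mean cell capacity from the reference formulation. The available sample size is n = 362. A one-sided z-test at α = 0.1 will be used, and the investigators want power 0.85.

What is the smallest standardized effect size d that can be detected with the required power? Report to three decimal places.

d ≈ 0.122

Required noncentrality: δ = z_{0.1} + z_{0.15} = 1.282 + 1.036 = 2.318.
δ = d·√n ⇒ d = δ/√n = 2.318/√362 = 0.1218.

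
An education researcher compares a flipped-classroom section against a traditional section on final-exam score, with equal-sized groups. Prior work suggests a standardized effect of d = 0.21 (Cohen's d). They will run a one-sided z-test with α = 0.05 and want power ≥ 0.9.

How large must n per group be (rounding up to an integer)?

n = 389 per group

Set Φ(δ − 1.645) = 0.9; then δ − 1.645 = Φ⁻¹(0.9) = 1.282, giving δ = 2.926.
δ = d·√(n/2) ⇒ n = 2(δ/d)² = 2 × (2.926 / 0.21)² = 388.38.
Rounding up, n = 389 per group.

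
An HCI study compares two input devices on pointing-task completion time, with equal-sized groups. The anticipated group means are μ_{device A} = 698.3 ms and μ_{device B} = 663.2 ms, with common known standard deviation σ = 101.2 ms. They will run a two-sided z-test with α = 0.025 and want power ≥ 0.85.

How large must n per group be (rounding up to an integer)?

Standardized effect: d = |μ_{device A} − μ_{device B}| / σ = |698.3 − 663.2| / 101.2 = 0.3468
Set Φ(δ − 2.241) = 0.85; then δ − 2.241 = Φ⁻¹(0.85) = 1.036, giving δ = 3.278.
(Ignoring the negligible lower-tail rejection probability gives the usual closed-form inversion.)
δ = d·√(n/2) ⇒ n = 2(δ/d)² = 2 × (3.278 / 0.3468)² = 178.63.
Round up to the next whole unit.

n = 179 per group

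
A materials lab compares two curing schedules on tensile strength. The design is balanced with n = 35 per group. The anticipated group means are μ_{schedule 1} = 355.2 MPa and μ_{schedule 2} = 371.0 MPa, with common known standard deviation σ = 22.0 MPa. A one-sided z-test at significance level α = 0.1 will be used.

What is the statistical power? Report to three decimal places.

Power ≈ 0.958

Standardized effect: d = |μ_{schedule 1} − μ_{schedule 2}| / σ = |355.2 − 371.0| / 22.0 = 0.7182
Noncentrality parameter: δ = d·√(n/2) = 0.7182 × √(35/2) = 3.0044
Critical value for a one-sided test at α = 0.1: z_α = 1.282.
Power = Φ(δ − 1.282) = Φ(1.723) = 0.9575.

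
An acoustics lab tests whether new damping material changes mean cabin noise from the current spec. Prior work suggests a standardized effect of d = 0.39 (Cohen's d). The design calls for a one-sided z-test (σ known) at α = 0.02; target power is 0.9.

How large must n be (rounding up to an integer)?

n = 74

Set Φ(δ − 2.054) = 0.9; then δ − 2.054 = Φ⁻¹(0.9) = 1.282, giving δ = 3.335.
δ = d·√n ⇒ n = (δ/d)² = (3.335 / 0.39)² = 73.14.
Rounding up, n = 74.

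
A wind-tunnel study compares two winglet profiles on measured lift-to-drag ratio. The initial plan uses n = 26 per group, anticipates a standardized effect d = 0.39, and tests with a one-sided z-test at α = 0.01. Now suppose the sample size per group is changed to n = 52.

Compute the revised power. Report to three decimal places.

Power ≈ 0.368

With n = 52 per group: δ = d·√(n/2) = 0.39 × √(52/2) = 1.9886. Critical value z_{0.01} = 2.326.
Revised power = P(Z > 2.326 − δ) = Φ(-0.338) = 0.3678.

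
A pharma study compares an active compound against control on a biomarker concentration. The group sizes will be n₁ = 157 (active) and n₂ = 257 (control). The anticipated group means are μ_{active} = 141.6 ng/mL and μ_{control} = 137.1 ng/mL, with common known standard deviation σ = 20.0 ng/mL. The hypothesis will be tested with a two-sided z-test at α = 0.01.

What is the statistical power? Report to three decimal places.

Power ≈ 0.361

Standardized effect: d = |μ_{active} − μ_{control}| / σ = |141.6 − 137.1| / 20.0 = 0.2250
Noncentrality parameter: δ = d / √(1/n₁ + 1/n₂) = 0.2250 / √(1/157 + 1/257) = 2.2213
Critical value for a two-sided test at α = 0.01: z_{α/2} = 2.576.
Power = Φ(δ − 2.576) + Φ(−δ − 2.576) = Φ(-0.355) + Φ(-4.797) = 0.3615 + 0.0000 = 0.3615.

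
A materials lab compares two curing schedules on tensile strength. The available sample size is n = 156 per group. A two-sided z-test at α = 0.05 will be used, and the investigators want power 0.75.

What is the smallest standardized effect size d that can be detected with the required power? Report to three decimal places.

d ≈ 0.298

Required noncentrality: δ = z_{0.025} + z_{0.25} = 1.960 + 0.674 = 2.634.
(Lower-tail contribution to power is negligible for δ > 0.)
δ = d·√(n/2) ⇒ d = δ/√(n/2) = 2.634/√(156/2) = 0.2983.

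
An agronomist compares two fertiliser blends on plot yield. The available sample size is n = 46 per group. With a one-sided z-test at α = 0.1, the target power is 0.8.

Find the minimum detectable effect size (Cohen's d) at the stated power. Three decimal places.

d ≈ 0.443

Need Φ(δ − 1.282) = 0.8, so δ = 1.282 + 0.842 = 2.123.
δ = d·√(n/2) ⇒ d = δ/√(n/2) = 2.123/√(46/2) = 0.4427.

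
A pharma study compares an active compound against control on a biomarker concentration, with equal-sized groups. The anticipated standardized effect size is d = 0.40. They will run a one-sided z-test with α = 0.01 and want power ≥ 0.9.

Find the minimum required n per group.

n = 163 per group

For power 0.9 need Φ(δ − z_{0.01}) = 0.9, so δ = z_{0.01} + z_{0.10} = 2.326 + 1.282 = 3.608.
δ = d·√(n/2) ⇒ n = 2(δ/d)² = 2 × (3.608 / 0.40)² = 162.71.
Round up to the next whole unit.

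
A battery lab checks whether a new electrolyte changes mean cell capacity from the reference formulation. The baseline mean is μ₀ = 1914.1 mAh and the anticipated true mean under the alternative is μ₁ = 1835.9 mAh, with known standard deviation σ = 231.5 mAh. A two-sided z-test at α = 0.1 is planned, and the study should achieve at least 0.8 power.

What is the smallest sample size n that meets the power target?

Standardized effect: d = |μ₁ − μ₀| / σ = |1835.9 − 1914.1| / 231.5 = 0.3378
For power 0.8 need Φ(δ − z_{0.05}) = 0.8, so δ = z_{0.05} + z_{0.20} = 1.645 + 0.842 = 2.486.
(Ignoring the negligible lower-tail rejection probability gives the usual closed-form inversion.)
δ = d·√n ⇒ n = (δ/d)² = (2.486 / 0.3378)² = 54.18.
Rounding up, n = 55.

n = 55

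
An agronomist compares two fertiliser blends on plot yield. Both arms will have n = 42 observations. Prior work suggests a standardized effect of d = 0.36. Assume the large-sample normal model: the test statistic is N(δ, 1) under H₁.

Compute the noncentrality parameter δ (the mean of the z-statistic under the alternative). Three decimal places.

δ ≈ 1.650

δ = d·√(n/2) = 0.36 × √(42/2) = 1.6497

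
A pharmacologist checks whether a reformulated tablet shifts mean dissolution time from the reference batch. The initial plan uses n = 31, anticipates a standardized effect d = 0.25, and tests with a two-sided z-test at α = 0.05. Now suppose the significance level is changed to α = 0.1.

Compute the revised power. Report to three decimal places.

δ = d·√n = 0.25 × √31 = 1.3919 (unchanged). New critical value: z_{0.05} = 1.645.
Revised power = Φ(δ − 1.645) + Φ(−δ − 1.645) = Φ(-0.253) + Φ(-3.037) = 0.4002 + 0.0012 = 0.4014.

Power ≈ 0.401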